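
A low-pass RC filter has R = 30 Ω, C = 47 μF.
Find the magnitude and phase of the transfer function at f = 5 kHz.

Step 1 — Angular frequency: ω = 2π·5000 = 3.142e+04 rad/s.
Step 2 — Transfer function: H(jω) = 1/(1 + jωRC).
Step 3 — Denominator: 1 + jωRC = 1 + j·3.142e+04·30·4.7e-05 = 1 + j44.3.
Step 4 — H = 0.0005094 - j0.02256.
Step 5 — Magnitude: |H| = 0.02257 (-32.9 dB); phase: φ = -88.7°.

|H| = 0.02257 (-32.9 dB), φ = -88.7°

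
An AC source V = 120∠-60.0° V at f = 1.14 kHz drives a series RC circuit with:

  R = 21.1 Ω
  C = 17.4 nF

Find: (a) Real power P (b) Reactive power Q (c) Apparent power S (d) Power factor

Step 1 — Angular frequency: ω = 2π·f = 2π·1140 = 7163 rad/s.
Step 2 — Component impedances:
  R: Z = R = 21.1 Ω
  C: Z = 1/(jωC) = -j/(ω·C) = 0 - j8024 Ω
Step 3 — Series combination: Z_total = R + C = 21.1 - j8024 Ω = 8024∠-89.8° Ω.
Step 4 — Source phasor: V = 120∠-60.0° V = 60 - j103.9 V.
Step 5 — Current: I = V / Z = 0.01297 + j0.007444 A = 0.01496∠29.8° A.
Step 6 — Complex power: S = V·I* = 0.00472 - j1.795 VA.
Step 7 — Real power: P = Re(S) = 0.00472 W.
Step 8 — Reactive power: Q = Im(S) = -1.795 VAR.
Step 9 — Apparent power: |S| = 1.795 VA.
Step 10 — Power factor: PF = P/|S| = 0.00263 (leading).

(a) P = 0.00472 W  (b) Q = -1.795 VAR  (c) S = 1.795 VA  (d) PF = 0.00263 (leading)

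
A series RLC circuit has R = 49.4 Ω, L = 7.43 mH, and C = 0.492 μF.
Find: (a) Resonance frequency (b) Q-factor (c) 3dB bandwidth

Step 1 — Resonance: ω₀ = 1/√(LC) = 1/√(0.00743·4.92e-07) = 1.654e+04 rad/s.
Step 2 — f₀ = ω₀/(2π) = 2632 Hz.
Step 3 — Series Q: Q = ω₀L/R = 1.654e+04·0.00743/49.4 = 2.488.
Step 4 — Bandwidth: Δω = ω₀/Q = 6649 rad/s; BW = Δω/(2π) = 1058 Hz.

(a) f₀ = 2632 Hz  (b) Q = 2.488  (c) BW = 1058 Hz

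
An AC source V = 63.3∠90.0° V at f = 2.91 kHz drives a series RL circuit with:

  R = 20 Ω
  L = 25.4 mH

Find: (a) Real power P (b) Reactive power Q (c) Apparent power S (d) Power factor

Step 1 — Angular frequency: ω = 2π·f = 2π·2910 = 1.828e+04 rad/s.
Step 2 — Component impedances:
  R: Z = R = 20 Ω
  L: Z = jωL = j·1.828e+04·0.0254 = 0 + j464.4 Ω
Step 3 — Series combination: Z_total = R + L = 20 + j464.4 Ω = 464.8∠87.5° Ω.
Step 4 — Source phasor: V = 63.3∠90.0° V = 0 + j63.3 V.
Step 5 — Current: I = V / Z = 0.136 + j0.005859 A = 0.1362∠2.5° A.
Step 6 — Complex power: S = V·I* = 0.3709 + j8.612 VA.
Step 7 — Real power: P = Re(S) = 0.3709 W.
Step 8 — Reactive power: Q = Im(S) = 8.612 VAR.
Step 9 — Apparent power: |S| = 8.62 VA.
Step 10 — Power factor: PF = P/|S| = 0.04303 (lagging).

(a) P = 0.3709 W  (b) Q = 8.612 VAR  (c) S = 8.62 VA  (d) PF = 0.04303 (lagging)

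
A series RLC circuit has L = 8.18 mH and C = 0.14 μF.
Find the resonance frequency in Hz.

Step 1 — Resonance condition Im(Z)=0 gives ω₀ = 1/√(LC).
Step 2 — ω₀ = 1/√(0.00818·1.4e-07) = 2.955e+04 rad/s.
Step 3 — f₀ = ω₀/(2π) = 4703 Hz.

f₀ = 4703 Hz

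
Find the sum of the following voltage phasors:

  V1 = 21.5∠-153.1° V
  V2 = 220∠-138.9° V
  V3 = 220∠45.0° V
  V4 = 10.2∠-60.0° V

Step 1 — Convert each phasor to rectangular form:
  V1 = 21.5·(cos(-153.1°) + j·sin(-153.1°)) = -19.17 - j9.727 V
  V2 = 220·(cos(-138.9°) + j·sin(-138.9°)) = -165.8 - j144.6 V
  V3 = 220·(cos(45.0°) + j·sin(45.0°)) = 155.6 + j155.6 V
  V4 = 10.2·(cos(-60.0°) + j·sin(-60.0°)) = 5.1 - j8.833 V
Step 2 — Sum components: V_total = -24.29 - j7.62 V.
Step 3 — Convert to polar: |V_total| = 25.46 V, ∠V_total = -162.6°.

V_total = 25.46∠-162.6° V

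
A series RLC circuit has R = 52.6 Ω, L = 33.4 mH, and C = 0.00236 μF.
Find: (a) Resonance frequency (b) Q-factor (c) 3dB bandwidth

Step 1 — Resonance condition Im(Z)=0 gives ω₀ = 1/√(LC).
Step 2 — ω₀ = 1/√(0.0334·2.36e-09) = 1.126e+05 rad/s.
Step 3 — f₀ = ω₀/(2π) = 1.793e+04 Hz.
Step 4 — Series Q: Q = ω₀L/R = 1.126e+05·0.0334/52.6 = 71.52.
Step 5 — 3dB bandwidth: Δω = ω₀/Q = 1575 rad/s; BW = Δω/(2π) = 250.6 Hz.

(a) f₀ = 1.793e+04 Hz  (b) Q = 71.52  (c) BW = 250.6 Hz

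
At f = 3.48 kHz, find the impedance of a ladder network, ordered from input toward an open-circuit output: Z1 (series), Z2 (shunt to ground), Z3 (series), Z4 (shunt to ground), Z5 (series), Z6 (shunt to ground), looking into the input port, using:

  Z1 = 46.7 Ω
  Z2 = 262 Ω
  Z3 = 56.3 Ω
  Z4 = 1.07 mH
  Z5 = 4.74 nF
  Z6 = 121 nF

Step 1 — Angular frequency: ω = 2π·f = 2π·3480 = 2.187e+04 rad/s.
Step 2 — Component impedances:
  Z1: Z = R = 46.7 Ω
  Z2: Z = R = 262 Ω
  Z3: Z = R = 56.3 Ω
  Z4: Z = jωL = j·2.187e+04·0.00107 = 0 + j23.4 Ω
  Z5: Z = 1/(jωC) = -j/(ω·C) = 0 - j9649 Ω
  Z6: Z = 1/(jωC) = -j/(ω·C) = 0 - j378 Ω
Step 3 — Ladder network (open output): work backward from the far end, alternating series and parallel combinations. Z_in = 94.21 + j15.8 Ω = 95.52∠9.5° Ω.

Z = 94.21 + j15.8 Ω = 95.52∠9.5° Ω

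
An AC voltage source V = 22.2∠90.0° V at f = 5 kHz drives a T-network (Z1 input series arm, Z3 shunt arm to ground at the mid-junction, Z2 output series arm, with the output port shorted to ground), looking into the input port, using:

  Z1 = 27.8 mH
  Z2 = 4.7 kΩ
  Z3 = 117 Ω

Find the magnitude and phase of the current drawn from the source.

Step 1 — Angular frequency: ω = 2π·f = 2π·5000 = 3.142e+04 rad/s.
Step 2 — Component impedances:
  Z1: Z = jωL = j·3.142e+04·0.0278 = 0 + j873.4 Ω
  Z2: Z = R = 4700 Ω
  Z3: Z = R = 117 Ω
Step 3 — With the output port shorted to ground, the output series arm Z2 runs from the junction to ground; the shunt arm Z3 also runs from the junction to ground. They appear in parallel: Z3 || Z2 = 114.2 Ω.
Step 4 — Series with input arm Z1: Z_in = Z1 + (Z3 || Z2) = 114.2 + j873.4 Ω = 880.8∠82.6° Ω.
Step 5 — Source phasor: V = 22.2∠90.0° V = 0 + j22.2 V.
Step 6 — Ohm's law: I = V / Z_total = (0 + j22.2) / (114.2 + j873.4) = 0.02499 + j0.003267 A.
Step 7 — Convert to polar: |I| = 0.0252 A, ∠I = 7.4°.

I = 0.0252∠7.4° A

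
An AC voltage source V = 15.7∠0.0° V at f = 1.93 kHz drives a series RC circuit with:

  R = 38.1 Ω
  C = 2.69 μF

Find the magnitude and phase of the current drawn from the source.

Step 1 — Angular frequency: ω = 2π·f = 2π·1930 = 1.213e+04 rad/s.
Step 2 — Component impedances:
  R: Z = R = 38.1 Ω
  C: Z = 1/(jωC) = -j/(ω·C) = 0 - j30.66 Ω
Step 3 — Series combination: Z_total = R + C = 38.1 - j30.66 Ω = 48.9∠-38.8° Ω.
Step 4 — Source phasor: V = 15.7∠0.0° V = 15.7 V.
Step 5 — Ohm's law: I = V / Z_total = (15.7) / (38.1 - j30.66) = 0.2501 + j0.2013 A.
Step 6 — Convert to polar: |I| = 0.3211 A, ∠I = 38.8°.

I = 0.3211∠38.8° A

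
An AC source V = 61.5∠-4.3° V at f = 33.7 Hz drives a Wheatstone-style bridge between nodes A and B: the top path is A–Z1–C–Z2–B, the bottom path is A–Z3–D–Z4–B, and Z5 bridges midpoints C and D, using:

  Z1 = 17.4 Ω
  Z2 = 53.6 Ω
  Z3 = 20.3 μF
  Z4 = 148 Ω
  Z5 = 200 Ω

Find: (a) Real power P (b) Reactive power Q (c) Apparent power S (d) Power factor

Step 1 — Angular frequency: ω = 2π·f = 2π·33.7 = 211.7 rad/s.
Step 2 — Component impedances:
  Z1: Z = R = 17.4 Ω
  Z2: Z = R = 53.6 Ω
  Z3: Z = 1/(jωC) = -j/(ω·C) = 0 - j232.6 Ω
  Z4: Z = R = 148 Ω
  Z5: Z = R = 200 Ω
Step 3 — Bridge requires nodal analysis (the Z5 bridge couples midpoints C and D, so the two paths cannot be reduced to a simple series/parallel combination). Setting node B to ground and injecting 1 A at node A, the 3-node admittance system at A, C, D solves to V_A = Z_AB = 60.48 - j6.652 Ω = 60.84∠-6.3° Ω.
Step 4 — Source phasor: V = 61.5∠-4.3° V = 61.33 - j4.611 V.
Step 5 — Current: I = V / Z = 1.01 + j0.03486 A = 1.011∠2.0° A.
Step 6 — Complex power: S = V·I* = 61.79 - j6.796 VA.
Step 7 — Real power: P = Re(S) = 61.79 W.
Step 8 — Reactive power: Q = Im(S) = -6.796 VAR.
Step 9 — Apparent power: |S| = 62.16 VA.
Step 10 — Power factor: PF = P/|S| = 0.994 (leading).

(a) P = 61.79 W  (b) Q = -6.796 VAR  (c) S = 62.16 VA  (d) PF = 0.994 (leading)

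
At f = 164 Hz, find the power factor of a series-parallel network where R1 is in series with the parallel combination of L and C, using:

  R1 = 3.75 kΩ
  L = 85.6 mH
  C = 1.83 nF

Step 1 — Angular frequency: ω = 2π·f = 2π·164 = 1030 rad/s.
Step 2 — Component impedances:
  R1: Z = R = 3750 Ω
  L: Z = jωL = j·1030·0.0856 = 0 + j88.21 Ω
  C: Z = 1/(jωC) = -j/(ω·C) = 0 - j5.303e+05 Ω
Step 3 — Parallel branch: L || C = 1/(1/L + 1/C) = 0 + j88.22 Ω.
Step 4 — Series with R1: Z_total = R1 + (L || C) = 3750 + j88.22 Ω = 3751∠1.3° Ω.
Step 5 — Power factor: PF = cos(φ) = Re(Z)/|Z| = 3750/3751 = 0.9997.
Step 6 — Type: Im(Z) = 88.22 ⇒ lagging (phase φ = 1.3°).

PF = 0.9997 (lagging, φ = 1.3°)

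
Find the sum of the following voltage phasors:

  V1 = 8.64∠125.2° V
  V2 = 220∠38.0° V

Step 1 — Convert each phasor to rectangular form:
  V1 = 8.64·(cos(125.2°) + j·sin(125.2°)) = -4.98 + j7.06 V
  V2 = 220·(cos(38.0°) + j·sin(38.0°)) = 173.4 + j135.4 V
Step 2 — Sum components: V_total = 168.4 + j142.5 V.
Step 3 — Convert to polar: |V_total| = 220.6 V, ∠V_total = 40.2°.

V_total = 220.6∠40.2° V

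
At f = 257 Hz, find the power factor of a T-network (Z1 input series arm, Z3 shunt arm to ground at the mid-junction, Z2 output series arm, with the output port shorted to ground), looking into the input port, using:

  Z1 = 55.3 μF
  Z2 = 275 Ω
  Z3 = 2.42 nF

Step 1 — Angular frequency: ω = 2π·f = 2π·257 = 1615 rad/s.
Step 2 — Component impedances:
  Z1: Z = 1/(jωC) = -j/(ω·C) = 0 - j11.2 Ω
  Z2: Z = R = 275 Ω
  Z3: Z = 1/(jωC) = -j/(ω·C) = 0 - j2.559e+05 Ω
Step 3 — With the output port shorted to ground, the output series arm Z2 runs from the junction to ground; the shunt arm Z3 also runs from the junction to ground. They appear in parallel: Z3 || Z2 = 275 - j0.2955 Ω.
Step 4 — Series with input arm Z1: Z_in = Z1 + (Z3 || Z2) = 275 - j11.49 Ω = 275.2∠-2.4° Ω.
Step 5 — Power factor: PF = cos(φ) = Re(Z)/|Z| = 275/275.24 = 0.9991.
Step 6 — Type: Im(Z) = -11.49 ⇒ leading (phase φ = -2.4°).

PF = 0.9991 (leading, φ = -2.4°)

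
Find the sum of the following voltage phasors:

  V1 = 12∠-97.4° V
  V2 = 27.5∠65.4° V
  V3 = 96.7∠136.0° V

Step 1 — Convert each phasor to rectangular form:
  V1 = 12·(cos(-97.4°) + j·sin(-97.4°)) = -1.546 - j11.9 V
  V2 = 27.5·(cos(65.4°) + j·sin(65.4°)) = 11.45 + j25 V
  V3 = 96.7·(cos(136.0°) + j·sin(136.0°)) = -69.56 + j67.17 V
Step 2 — Sum components: V_total = -59.66 + j80.28 V.
Step 3 — Convert to polar: |V_total| = 100 V, ∠V_total = 126.6°.

V_total = 100∠126.6° V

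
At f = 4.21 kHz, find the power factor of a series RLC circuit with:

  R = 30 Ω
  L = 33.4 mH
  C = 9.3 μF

Step 1 — Angular frequency: ω = 2π·f = 2π·4210 = 2.645e+04 rad/s.
Step 2 — Component impedances:
  R: Z = R = 30 Ω
  L: Z = jωL = j·2.645e+04·0.0334 = 0 + j883.5 Ω
  C: Z = 1/(jωC) = -j/(ω·C) = 0 - j4.065 Ω
Step 3 — Series combination: Z_total = R + L + C = 30 + j879.4 Ω = 880∠88.0° Ω.
Step 4 — Power factor: PF = cos(φ) = Re(Z)/|Z| = 30/880 = 0.03409.
Step 5 — Type: Im(Z) = 879.4 ⇒ lagging (phase φ = 88.0°).

PF = 0.03409 (lagging, φ = 88.0°)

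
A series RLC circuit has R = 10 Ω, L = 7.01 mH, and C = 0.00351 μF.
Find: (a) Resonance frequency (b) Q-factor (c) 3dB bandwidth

Step 1 — Resonance condition Im(Z)=0 gives ω₀ = 1/√(LC).
Step 2 — ω₀ = 1/√(0.00701·3.51e-09) = 2.016e+05 rad/s.
Step 3 — f₀ = ω₀/(2π) = 3.209e+04 Hz.
Step 4 — Series Q: Q = ω₀L/R = 2.016e+05·0.00701/10 = 141.3.
Step 5 — 3dB bandwidth: Δω = ω₀/Q = 1427 rad/s; BW = Δω/(2π) = 227 Hz.

(a) f₀ = 3.209e+04 Hz  (b) Q = 141.3  (c) BW = 227 Hz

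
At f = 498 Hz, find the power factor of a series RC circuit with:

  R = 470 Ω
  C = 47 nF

Step 1 — Angular frequency: ω = 2π·f = 2π·498 = 3129 rad/s.
Step 2 — Component impedances:
  R: Z = R = 470 Ω
  C: Z = 1/(jωC) = -j/(ω·C) = 0 - j6800 Ω
Step 3 — Series combination: Z_total = R + C = 470 - j6800 Ω = 6816∠-86.0° Ω.
Step 4 — Power factor: PF = cos(φ) = Re(Z)/|Z| = 470/6816 = 0.06896.
Step 5 — Type: Im(Z) = -6800 ⇒ leading (phase φ = -86.0°).

PF = 0.06896 (leading, φ = -86.0°)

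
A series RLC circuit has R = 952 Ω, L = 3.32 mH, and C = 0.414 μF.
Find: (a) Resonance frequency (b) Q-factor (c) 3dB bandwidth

Step 1 — Resonance: ω₀ = 1/√(LC) = 1/√(0.00332·4.14e-07) = 2.697e+04 rad/s.
Step 2 — f₀ = ω₀/(2π) = 4293 Hz.
Step 3 — Series Q: Q = ω₀L/R = 2.697e+04·0.00332/952 = 0.09407.
Step 4 — Bandwidth: Δω = ω₀/Q = 2.867e+05 rad/s; BW = Δω/(2π) = 4.564e+04 Hz.

(a) f₀ = 4293 Hz  (b) Q = 0.09407  (c) BW = 4.564e+04 Hz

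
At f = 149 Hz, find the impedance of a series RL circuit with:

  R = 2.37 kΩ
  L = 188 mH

Step 1 — Angular frequency: ω = 2π·f = 2π·149 = 936.2 rad/s.
Step 2 — Component impedances:
  R: Z = R = 2370 Ω
  L: Z = jωL = j·936.2·0.188 = 0 + j176 Ω
Step 3 — Series combination: Z_total = R + L = 2370 + j176 Ω = 2377∠4.2° Ω.

Z = 2370 + j176 Ω = 2377∠4.2° Ω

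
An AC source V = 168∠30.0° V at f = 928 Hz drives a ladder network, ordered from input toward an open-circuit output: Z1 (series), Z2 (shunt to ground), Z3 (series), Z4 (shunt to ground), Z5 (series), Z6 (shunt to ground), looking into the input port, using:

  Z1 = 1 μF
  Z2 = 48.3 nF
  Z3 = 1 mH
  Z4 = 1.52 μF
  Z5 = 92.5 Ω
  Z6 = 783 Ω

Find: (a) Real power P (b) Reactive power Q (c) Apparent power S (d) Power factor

Step 1 — Angular frequency: ω = 2π·f = 2π·928 = 5831 rad/s.
Step 2 — Component impedances:
  Z1: Z = 1/(jωC) = -j/(ω·C) = 0 - j171.5 Ω
  Z2: Z = 1/(jωC) = -j/(ω·C) = 0 - j3551 Ω
  Z3: Z = jωL = j·5831·0.001 = 0 + j5.831 Ω
  Z4: Z = 1/(jωC) = -j/(ω·C) = 0 - j112.8 Ω
  Z5: Z = R = 92.5 Ω
  Z6: Z = R = 783 Ω
Step 3 — Ladder network (open output): work backward from the far end, alternating series and parallel combinations. Z_in = 13.49 - j273.7 Ω = 274∠-87.2° Ω.
Step 4 — Source phasor: V = 168∠30.0° V = 145.5 + j84 V.
Step 5 — Current: I = V / Z = -0.28 + j0.5454 A = 0.6131∠117.2° A.
Step 6 — Complex power: S = V·I* = 5.072 - j102.9 VA.
Step 7 — Real power: P = Re(S) = 5.072 W.
Step 8 — Reactive power: Q = Im(S) = -102.9 VAR.
Step 9 — Apparent power: |S| = 103 VA.
Step 10 — Power factor: PF = P/|S| = 0.04924 (leading).

(a) P = 5.072 W  (b) Q = -102.9 VAR  (c) S = 103 VA  (d) PF = 0.04924 (leading)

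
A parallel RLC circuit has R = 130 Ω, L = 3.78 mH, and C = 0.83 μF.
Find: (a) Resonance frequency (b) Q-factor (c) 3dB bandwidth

Step 1 — Resonance: ω₀ = 1/√(LC) = 1/√(0.00378·8.3e-07) = 1.785e+04 rad/s.
Step 2 — f₀ = ω₀/(2π) = 2841 Hz.
Step 3 — Parallel Q: Q = R/(ω₀L) = 130/(1.785e+04·0.00378) = 1.926.
Step 4 — Bandwidth: Δω = ω₀/Q = 9268 rad/s; BW = Δω/(2π) = 1475 Hz.

(a) f₀ = 2841 Hz  (b) Q = 1.926  (c) BW = 1475 Hz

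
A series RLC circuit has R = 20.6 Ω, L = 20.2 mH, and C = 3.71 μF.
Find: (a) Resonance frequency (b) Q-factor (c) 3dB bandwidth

Step 1 — Resonance: ω₀ = 1/√(LC) = 1/√(0.0202·3.71e-06) = 3653 rad/s.
Step 2 — f₀ = ω₀/(2π) = 581.4 Hz.
Step 3 — Series Q: Q = ω₀L/R = 3653·0.0202/20.6 = 3.582.
Step 4 — Bandwidth: Δω = ω₀/Q = 1020 rad/s; BW = Δω/(2π) = 162.3 Hz.

(a) f₀ = 581.4 Hz  (b) Q = 3.582  (c) BW = 162.3 Hz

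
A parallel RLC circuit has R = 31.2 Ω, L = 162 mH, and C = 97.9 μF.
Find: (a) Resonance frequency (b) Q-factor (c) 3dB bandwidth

Step 1 — Resonance: ω₀ = 1/√(LC) = 1/√(0.162·9.79e-05) = 251.1 rad/s.
Step 2 — f₀ = ω₀/(2π) = 39.96 Hz.
Step 3 — Parallel Q: Q = R/(ω₀L) = 31.2/(251.1·0.162) = 0.767.
Step 4 — Bandwidth: Δω = ω₀/Q = 327.4 rad/s; BW = Δω/(2π) = 52.11 Hz.

(a) f₀ = 39.96 Hz  (b) Q = 0.767  (c) BW = 52.11 Hz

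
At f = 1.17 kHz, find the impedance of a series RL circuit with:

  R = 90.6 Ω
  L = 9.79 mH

Step 1 — Angular frequency: ω = 2π·f = 2π·1170 = 7351 rad/s.
Step 2 — Component impedances:
  R: Z = R = 90.6 Ω
  L: Z = jωL = j·7351·0.00979 = 0 + j71.97 Ω
Step 3 — Series combination: Z_total = R + L = 90.6 + j71.97 Ω = 115.7∠38.5° Ω.

Z = 90.6 + j71.97 Ω = 115.7∠38.5° Ω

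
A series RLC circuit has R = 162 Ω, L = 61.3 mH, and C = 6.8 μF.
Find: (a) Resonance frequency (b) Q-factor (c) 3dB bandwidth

Step 1 — Resonance condition Im(Z)=0 gives ω₀ = 1/√(LC).
Step 2 — ω₀ = 1/√(0.0613·6.8e-06) = 1549 rad/s.
Step 3 — f₀ = ω₀/(2π) = 246.5 Hz.
Step 4 — Series Q: Q = ω₀L/R = 1549·0.0613/162 = 0.5861.
Step 5 — 3dB bandwidth: Δω = ω₀/Q = 2643 rad/s; BW = Δω/(2π) = 420.6 Hz.

(a) f₀ = 246.5 Hz  (b) Q = 0.5861  (c) BW = 420.6 Hz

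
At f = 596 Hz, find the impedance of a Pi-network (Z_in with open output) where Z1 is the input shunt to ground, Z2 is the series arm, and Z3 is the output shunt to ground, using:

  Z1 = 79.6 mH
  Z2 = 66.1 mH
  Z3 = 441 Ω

Step 1 — Angular frequency: ω = 2π·f = 2π·596 = 3745 rad/s.
Step 2 — Component impedances:
  Z1: Z = jωL = j·3745·0.0796 = 0 + j298.1 Ω
  Z2: Z = jωL = j·3745·0.0661 = 0 + j247.5 Ω
  Z3: Z = R = 441 Ω
Step 3 — With open output, the series arm Z2 and the output shunt Z3 appear in series to ground: Z2 + Z3 = 441 + j247.5 Ω.
Step 4 — Parallel with input shunt Z1: Z_in = Z1 || (Z2 + Z3) = 79.62 + j199.6 Ω = 214.9∠68.3° Ω.

Z = 79.62 + j199.6 Ω = 214.9∠68.3° Ω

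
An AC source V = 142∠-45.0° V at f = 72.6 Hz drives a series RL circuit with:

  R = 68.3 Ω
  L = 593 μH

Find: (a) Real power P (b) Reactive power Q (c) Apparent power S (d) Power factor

Step 1 — Angular frequency: ω = 2π·f = 2π·72.6 = 456.2 rad/s.
Step 2 — Component impedances:
  R: Z = R = 68.3 Ω
  L: Z = jωL = j·456.2·0.000593 = 0 + j0.2705 Ω
Step 3 — Series combination: Z_total = R + L = 68.3 + j0.2705 Ω = 68.3∠0.2° Ω.
Step 4 — Source phasor: V = 142∠-45.0° V = 100.4 - j100.4 V.
Step 5 — Current: I = V / Z = 1.464 - j1.476 A = 2.079∠-45.2° A.
Step 6 — Complex power: S = V·I* = 295.2 + j1.169 VA.
Step 7 — Real power: P = Re(S) = 295.2 W.
Step 8 — Reactive power: Q = Im(S) = 1.169 VAR.
Step 9 — Apparent power: |S| = 295.2 VA.
Step 10 — Power factor: PF = P/|S| = 1 (lagging).

(a) P = 295.2 W  (b) Q = 1.169 VAR  (c) S = 295.2 VA  (d) PF = 1 (lagging)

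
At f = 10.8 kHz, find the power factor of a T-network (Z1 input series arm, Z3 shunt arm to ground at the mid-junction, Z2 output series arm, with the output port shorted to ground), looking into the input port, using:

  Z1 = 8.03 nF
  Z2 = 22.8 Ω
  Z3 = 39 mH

Step 1 — Angular frequency: ω = 2π·f = 2π·1.08e+04 = 6.786e+04 rad/s.
Step 2 — Component impedances:
  Z1: Z = 1/(jωC) = -j/(ω·C) = 0 - j1835 Ω
  Z2: Z = R = 22.8 Ω
  Z3: Z = jωL = j·6.786e+04·0.039 = 0 + j2646 Ω
Step 3 — With the output port shorted to ground, the output series arm Z2 runs from the junction to ground; the shunt arm Z3 also runs from the junction to ground. They appear in parallel: Z3 || Z2 = 22.8 + j0.1964 Ω.
Step 4 — Series with input arm Z1: Z_in = Z1 + (Z3 || Z2) = 22.8 - j1835 Ω = 1835∠-89.3° Ω.
Step 5 — Power factor: PF = cos(φ) = Re(Z)/|Z| = 22.798/1835.1 = 0.01242.
Step 6 — Type: Im(Z) = -1835 ⇒ leading (phase φ = -89.3°).

PF = 0.01242 (leading, φ = -89.3°)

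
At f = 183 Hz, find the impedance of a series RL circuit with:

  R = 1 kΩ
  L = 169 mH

Step 1 — Angular frequency: ω = 2π·f = 2π·183 = 1150 rad/s.
Step 2 — Component impedances:
  R: Z = R = 1000 Ω
  L: Z = jωL = j·1150·0.169 = 0 + j194.3 Ω
Step 3 — Series combination: Z_total = R + L = 1000 + j194.3 Ω = 1019∠11.0° Ω.

Z = 1000 + j194.3 Ω = 1019∠11.0° Ω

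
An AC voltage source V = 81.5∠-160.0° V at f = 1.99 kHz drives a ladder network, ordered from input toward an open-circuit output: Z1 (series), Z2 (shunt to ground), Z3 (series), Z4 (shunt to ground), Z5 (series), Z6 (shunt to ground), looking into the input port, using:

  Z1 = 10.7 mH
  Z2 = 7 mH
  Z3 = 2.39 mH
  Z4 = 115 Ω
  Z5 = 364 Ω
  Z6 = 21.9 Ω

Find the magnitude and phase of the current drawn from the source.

Step 1 — Angular frequency: ω = 2π·f = 2π·1990 = 1.25e+04 rad/s.
Step 2 — Component impedances:
  Z1: Z = jωL = j·1.25e+04·0.0107 = 0 + j133.8 Ω
  Z2: Z = jωL = j·1.25e+04·0.007 = 0 + j87.52 Ω
  Z3: Z = jωL = j·1.25e+04·0.00239 = 0 + j29.88 Ω
  Z4: Z = R = 115 Ω
  Z5: Z = R = 364 Ω
  Z6: Z = R = 21.9 Ω
Step 3 — Ladder network (open output): work backward from the far end, alternating series and parallel combinations. Z_in = 31.37 + j179.7 Ω = 182.5∠80.1° Ω.
Step 4 — Source phasor: V = 81.5∠-160.0° V = -76.58 - j27.87 V.
Step 5 — Ohm's law: I = V / Z_total = (-76.58 - j27.87) / (31.37 + j179.7) = -0.2227 + j0.3872 A.
Step 6 — Convert to polar: |I| = 0.4467 A, ∠I = 119.9°.

I = 0.4467∠119.9° A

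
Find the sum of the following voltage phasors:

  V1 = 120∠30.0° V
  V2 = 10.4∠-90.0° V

Step 1 — Convert each phasor to rectangular form:
  V1 = 120·(cos(30.0°) + j·sin(30.0°)) = 103.9 + j60 V
  V2 = 10.4·(cos(-90.0°) + j·sin(-90.0°)) = 0 - j10.4 V
Step 2 — Sum components: V_total = 103.9 + j49.6 V.
Step 3 — Convert to polar: |V_total| = 115.2 V, ∠V_total = 25.5°.

V_total = 115.2∠25.5° V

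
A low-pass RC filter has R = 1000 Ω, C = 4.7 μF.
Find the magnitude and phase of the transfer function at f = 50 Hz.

Step 1 — Angular frequency: ω = 2π·50 = 314.2 rad/s.
Step 2 — Transfer function: H(jω) = 1/(1 + jωRC).
Step 3 — Denominator: 1 + jωRC = 1 + j·314.2·1000·4.7e-06 = 1 + j1.477.
Step 4 — H = 0.3144 - j0.4643.
Step 5 — Magnitude: |H| = 0.5608 (-5.0 dB); phase: φ = -55.9°.

|H| = 0.5608 (-5.0 dB), φ = -55.9°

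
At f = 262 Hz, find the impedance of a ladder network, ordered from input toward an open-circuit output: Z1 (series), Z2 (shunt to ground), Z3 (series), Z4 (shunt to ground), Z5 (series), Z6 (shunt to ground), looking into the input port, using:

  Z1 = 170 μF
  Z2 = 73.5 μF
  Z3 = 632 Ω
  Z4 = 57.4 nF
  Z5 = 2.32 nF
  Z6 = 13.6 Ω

Step 1 — Angular frequency: ω = 2π·f = 2π·262 = 1646 rad/s.
Step 2 — Component impedances:
  Z1: Z = 1/(jωC) = -j/(ω·C) = 0 - j3.573 Ω
  Z2: Z = 1/(jωC) = -j/(ω·C) = 0 - j8.265 Ω
  Z3: Z = R = 632 Ω
  Z4: Z = 1/(jωC) = -j/(ω·C) = 0 - j1.058e+04 Ω
  Z5: Z = 1/(jωC) = -j/(ω·C) = 0 - j2.618e+05 Ω
  Z6: Z = R = 13.6 Ω
Step 3 — Ladder network (open output): work backward from the far end, alternating series and parallel combinations. Z_in = 0.000415 - j11.83 Ω = 11.83∠-90.0° Ω.

Z = 0.000415 - j11.83 Ω = 11.83∠-90.0° Ω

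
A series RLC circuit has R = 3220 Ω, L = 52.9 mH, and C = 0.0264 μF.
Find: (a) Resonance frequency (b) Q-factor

Step 1 — Resonance condition Im(Z)=0 gives ω₀ = 1/√(LC).
Step 2 — ω₀ = 1/√(0.0529·2.64e-08) = 2.676e+04 rad/s.
Step 3 — f₀ = ω₀/(2π) = 4259 Hz.
Step 4 — Series Q: Q = ω₀L/R = 2.676e+04·0.0529/3220 = 0.4396.

(a) f₀ = 4259 Hz  (b) Q = 0.4396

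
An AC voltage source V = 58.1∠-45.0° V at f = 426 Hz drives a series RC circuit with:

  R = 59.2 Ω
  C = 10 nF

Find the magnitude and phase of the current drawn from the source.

Step 1 — Angular frequency: ω = 2π·f = 2π·426 = 2677 rad/s.
Step 2 — Component impedances:
  R: Z = R = 59.2 Ω
  C: Z = 1/(jωC) = -j/(ω·C) = 0 - j3.736e+04 Ω
Step 3 — Series combination: Z_total = R + C = 59.2 - j3.736e+04 Ω = 3.736e+04∠-89.9° Ω.
Step 4 — Source phasor: V = 58.1∠-45.0° V = 41.08 - j41.08 V.
Step 5 — Ohm's law: I = V / Z_total = (41.08 - j41.08) / (59.2 - j3.736e+04) = 0.001101 + j0.001098 A.
Step 6 — Convert to polar: |I| = 0.001555 A, ∠I = 44.9°.

I = 0.001555∠44.9° A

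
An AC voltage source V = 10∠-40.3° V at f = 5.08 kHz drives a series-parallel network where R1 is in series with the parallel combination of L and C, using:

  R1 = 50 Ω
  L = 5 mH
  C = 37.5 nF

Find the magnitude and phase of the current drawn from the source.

Step 1 — Angular frequency: ω = 2π·f = 2π·5080 = 3.192e+04 rad/s.
Step 2 — Component impedances:
  R1: Z = R = 50 Ω
  L: Z = jωL = j·3.192e+04·0.005 = 0 + j159.6 Ω
  C: Z = 1/(jωC) = -j/(ω·C) = 0 - j835.5 Ω
Step 3 — Parallel branch: L || C = 1/(1/L + 1/C) = 0 + j197.3 Ω.
Step 4 — Series with R1: Z_total = R1 + (L || C) = 50 + j197.3 Ω = 203.5∠75.8° Ω.
Step 5 — Source phasor: V = 10∠-40.3° V = 7.627 - j6.468 V.
Step 6 — Ohm's law: I = V / Z_total = (7.627 - j6.468) / (50 + j197.3) = -0.0216 - j0.04413 A.
Step 7 — Convert to polar: |I| = 0.04914 A, ∠I = -116.1°.

I = 0.04914∠-116.1° A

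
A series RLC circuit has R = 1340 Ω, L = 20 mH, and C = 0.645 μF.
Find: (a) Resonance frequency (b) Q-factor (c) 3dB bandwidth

Step 1 — Resonance: ω₀ = 1/√(LC) = 1/√(0.02·6.45e-07) = 8805 rad/s.
Step 2 — f₀ = ω₀/(2π) = 1401 Hz.
Step 3 — Series Q: Q = ω₀L/R = 8805·0.02/1340 = 0.1314.
Step 4 — Bandwidth: Δω = ω₀/Q = 6.7e+04 rad/s; BW = Δω/(2π) = 1.066e+04 Hz.

(a) f₀ = 1401 Hz  (b) Q = 0.1314  (c) BW = 1.066e+04 Hz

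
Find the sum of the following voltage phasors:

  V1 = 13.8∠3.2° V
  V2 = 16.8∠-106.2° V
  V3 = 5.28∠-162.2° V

Step 1 — Convert each phasor to rectangular form:
  V1 = 13.8·(cos(3.2°) + j·sin(3.2°)) = 13.78 + j0.7703 V
  V2 = 16.8·(cos(-106.2°) + j·sin(-106.2°)) = -4.687 - j16.13 V
  V3 = 5.28·(cos(-162.2°) + j·sin(-162.2°)) = -5.027 - j1.614 V
Step 2 — Sum components: V_total = 4.064 - j16.98 V.
Step 3 — Convert to polar: |V_total| = 17.46 V, ∠V_total = -76.5°.

V_total = 17.46∠-76.5° V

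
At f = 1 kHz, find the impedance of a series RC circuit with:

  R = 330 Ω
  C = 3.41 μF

Step 1 — Angular frequency: ω = 2π·f = 2π·1000 = 6283 rad/s.
Step 2 — Component impedances:
  R: Z = R = 330 Ω
  C: Z = 1/(jωC) = -j/(ω·C) = 0 - j46.67 Ω
Step 3 — Series combination: Z_total = R + C = 330 - j46.67 Ω = 333.3∠-8.1° Ω.

Z = 330 - j46.67 Ω = 333.3∠-8.1° Ω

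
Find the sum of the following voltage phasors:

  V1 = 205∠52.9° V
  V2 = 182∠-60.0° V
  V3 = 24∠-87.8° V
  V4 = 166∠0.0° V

Step 1 — Convert each phasor to rectangular form:
  V1 = 205·(cos(52.9°) + j·sin(52.9°)) = 123.7 + j163.5 V
  V2 = 182·(cos(-60.0°) + j·sin(-60.0°)) = 91 - j157.6 V
  V3 = 24·(cos(-87.8°) + j·sin(-87.8°)) = 0.9213 - j23.98 V
  V4 = 166·(cos(0.0°) + j·sin(0.0°)) = 166 V
Step 2 — Sum components: V_total = 381.6 - j18.09 V.
Step 3 — Convert to polar: |V_total| = 382 V, ∠V_total = -2.7°.

V_total = 382∠-2.7° V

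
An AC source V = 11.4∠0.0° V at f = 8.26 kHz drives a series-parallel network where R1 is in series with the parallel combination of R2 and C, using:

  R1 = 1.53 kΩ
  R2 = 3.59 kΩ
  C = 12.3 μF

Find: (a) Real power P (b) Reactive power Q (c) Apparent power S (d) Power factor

Step 1 — Angular frequency: ω = 2π·f = 2π·8260 = 5.19e+04 rad/s.
Step 2 — Component impedances:
  R1: Z = R = 1530 Ω
  R2: Z = R = 3590 Ω
  C: Z = 1/(jωC) = -j/(ω·C) = 0 - j1.567 Ω
Step 3 — Parallel branch: R2 || C = 1/(1/R2 + 1/C) = 0.0006836 - j1.567 Ω.
Step 4 — Series with R1: Z_total = R1 + (R2 || C) = 1530 - j1.567 Ω = 1530∠-0.1° Ω.
Step 5 — Source phasor: V = 11.4∠0.0° V = 11.4 V.
Step 6 — Current: I = V / Z = 0.007451 + j7.629e-06 A = 0.007451∠0.1° A.
Step 7 — Complex power: S = V·I* = 0.08494 - j8.697e-05 VA.
Step 8 — Real power: P = Re(S) = 0.08494 W.
Step 9 — Reactive power: Q = Im(S) = -8.697e-05 VAR.
Step 10 — Apparent power: |S| = 0.08494 VA.
Step 11 — Power factor: PF = P/|S| = 1 (leading).

(a) P = 0.08494 W  (b) Q = -8.697e-05 VAR  (c) S = 0.08494 VA  (d) PF = 1 (leading)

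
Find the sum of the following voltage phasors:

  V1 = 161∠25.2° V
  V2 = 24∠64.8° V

Step 1 — Convert each phasor to rectangular form:
  V1 = 161·(cos(25.2°) + j·sin(25.2°)) = 145.7 + j68.55 V
  V2 = 24·(cos(64.8°) + j·sin(64.8°)) = 10.22 + j21.72 V
Step 2 — Sum components: V_total = 155.9 + j90.27 V.
Step 3 — Convert to polar: |V_total| = 180.1 V, ∠V_total = 30.1°.

V_total = 180.1∠30.1° V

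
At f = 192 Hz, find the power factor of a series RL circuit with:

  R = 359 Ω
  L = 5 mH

Step 1 — Angular frequency: ω = 2π·f = 2π·192 = 1206 rad/s.
Step 2 — Component impedances:
  R: Z = R = 359 Ω
  L: Z = jωL = j·1206·0.005 = 0 + j6.032 Ω
Step 3 — Series combination: Z_total = R + L = 359 + j6.032 Ω = 359.1∠1.0° Ω.
Step 4 — Power factor: PF = cos(φ) = Re(Z)/|Z| = 359/359.05 = 0.9999.
Step 5 — Type: Im(Z) = 6.032 ⇒ lagging (phase φ = 1.0°).

PF = 0.9999 (lagging, φ = 1.0°)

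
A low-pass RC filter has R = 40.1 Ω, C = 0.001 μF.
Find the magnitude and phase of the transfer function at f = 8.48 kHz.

Step 1 — Angular frequency: ω = 2π·8480 = 5.328e+04 rad/s.
Step 2 — Transfer function: H(jω) = 1/(1 + jωRC).
Step 3 — Denominator: 1 + jωRC = 1 + j·5.328e+04·40.1·1e-09 = 1 + j0.002137.
Step 4 — H = 1 - j0.002137.
Step 5 — Magnitude: |H| = 1 (-0.0 dB); phase: φ = -0.1°.

|H| = 1 (-0.0 dB), φ = -0.1°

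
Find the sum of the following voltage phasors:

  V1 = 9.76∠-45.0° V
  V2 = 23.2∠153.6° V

Step 1 — Convert each phasor to rectangular form:
  V1 = 9.76·(cos(-45.0°) + j·sin(-45.0°)) = 6.901 - j6.901 V
  V2 = 23.2·(cos(153.6°) + j·sin(153.6°)) = -20.78 + j10.32 V
Step 2 — Sum components: V_total = -13.88 + j3.414 V.
Step 3 — Convert to polar: |V_total| = 14.29 V, ∠V_total = 166.2°.

V_total = 14.29∠166.2° V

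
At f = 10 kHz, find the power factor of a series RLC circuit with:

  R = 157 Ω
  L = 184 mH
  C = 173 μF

Step 1 — Angular frequency: ω = 2π·f = 2π·1e+04 = 6.283e+04 rad/s.
Step 2 — Component impedances:
  R: Z = R = 157 Ω
  L: Z = jωL = j·6.283e+04·0.184 = 0 + j1.156e+04 Ω
  C: Z = 1/(jωC) = -j/(ω·C) = 0 - j0.092 Ω
Step 3 — Series combination: Z_total = R + L + C = 157 + j1.156e+04 Ω = 1.156e+04∠89.2° Ω.
Step 4 — Power factor: PF = cos(φ) = Re(Z)/|Z| = 157/1.156e+04 = 0.01358.
Step 5 — Type: Im(Z) = 1.156e+04 ⇒ lagging (phase φ = 89.2°).

PF = 0.01358 (lagging, φ = 89.2°)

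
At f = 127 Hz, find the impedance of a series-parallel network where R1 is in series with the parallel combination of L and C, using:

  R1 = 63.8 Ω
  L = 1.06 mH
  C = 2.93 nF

Step 1 — Angular frequency: ω = 2π·f = 2π·127 = 798 rad/s.
Step 2 — Component impedances:
  R1: Z = R = 63.8 Ω
  L: Z = jωL = j·798·0.00106 = 0 + j0.8458 Ω
  C: Z = 1/(jωC) = -j/(ω·C) = 0 - j4.277e+05 Ω
Step 3 — Parallel branch: L || C = 1/(1/L + 1/C) = 0 + j0.8458 Ω.
Step 4 — Series with R1: Z_total = R1 + (L || C) = 63.8 + j0.8458 Ω = 63.81∠0.8° Ω.

Z = 63.8 + j0.8458 Ω = 63.81∠0.8° Ω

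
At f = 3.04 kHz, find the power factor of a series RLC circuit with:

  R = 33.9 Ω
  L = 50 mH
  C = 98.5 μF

Step 1 — Angular frequency: ω = 2π·f = 2π·3040 = 1.91e+04 rad/s.
Step 2 — Component impedances:
  R: Z = R = 33.9 Ω
  L: Z = jωL = j·1.91e+04·0.05 = 0 + j955 Ω
  C: Z = 1/(jωC) = -j/(ω·C) = 0 - j0.5315 Ω
Step 3 — Series combination: Z_total = R + L + C = 33.9 + j954.5 Ω = 955.1∠88.0° Ω.
Step 4 — Power factor: PF = cos(φ) = Re(Z)/|Z| = 33.9/955.1 = 0.03549.
Step 5 — Type: Im(Z) = 954.5 ⇒ lagging (phase φ = 88.0°).

PF = 0.03549 (lagging, φ = 88.0°)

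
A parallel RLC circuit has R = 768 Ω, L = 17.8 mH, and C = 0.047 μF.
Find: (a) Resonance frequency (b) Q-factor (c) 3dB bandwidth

Step 1 — Resonance: ω₀ = 1/√(LC) = 1/√(0.0178·4.7e-08) = 3.457e+04 rad/s.
Step 2 — f₀ = ω₀/(2π) = 5503 Hz.
Step 3 — Parallel Q: Q = R/(ω₀L) = 768/(3.457e+04·0.0178) = 1.248.
Step 4 — Bandwidth: Δω = ω₀/Q = 2.77e+04 rad/s; BW = Δω/(2π) = 4409 Hz.

(a) f₀ = 5503 Hz  (b) Q = 1.248  (c) BW = 4409 Hz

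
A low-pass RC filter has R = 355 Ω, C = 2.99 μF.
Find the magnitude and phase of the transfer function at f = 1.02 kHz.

Step 1 — Angular frequency: ω = 2π·1020 = 6409 rad/s.
Step 2 — Transfer function: H(jω) = 1/(1 + jωRC).
Step 3 — Denominator: 1 + jωRC = 1 + j·6409·355·2.99e-06 = 1 + j6.803.
Step 4 — H = 0.02115 - j0.1439.
Step 5 — Magnitude: |H| = 0.1454 (-16.7 dB); phase: φ = -81.6°.

|H| = 0.1454 (-16.7 dB), φ = -81.6°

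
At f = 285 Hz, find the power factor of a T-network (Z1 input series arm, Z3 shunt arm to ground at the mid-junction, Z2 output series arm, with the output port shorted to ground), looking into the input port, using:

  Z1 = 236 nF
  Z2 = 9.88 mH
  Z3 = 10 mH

Step 1 — Angular frequency: ω = 2π·f = 2π·285 = 1791 rad/s.
Step 2 — Component impedances:
  Z1: Z = 1/(jωC) = -j/(ω·C) = 0 - j2366 Ω
  Z2: Z = jωL = j·1791·0.00988 = 0 + j17.69 Ω
  Z3: Z = jωL = j·1791·0.01 = 0 + j17.91 Ω
Step 3 — With the output port shorted to ground, the output series arm Z2 runs from the junction to ground; the shunt arm Z3 also runs from the junction to ground. They appear in parallel: Z3 || Z2 = 0 + j8.899 Ω.
Step 4 — Series with input arm Z1: Z_in = Z1 + (Z3 || Z2) = 0 - j2357 Ω = 2357∠-90.0° Ω.
Step 5 — Power factor: PF = cos(φ) = Re(Z)/|Z| = 0/2357 = 0.
Step 6 — Type: Im(Z) = -2357 ⇒ leading (phase φ = -90.0°).

PF = 0 (leading, φ = -90.0°)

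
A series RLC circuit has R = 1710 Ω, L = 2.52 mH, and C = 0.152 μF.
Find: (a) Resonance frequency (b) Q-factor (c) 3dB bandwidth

Step 1 — Resonance: ω₀ = 1/√(LC) = 1/√(0.00252·1.52e-07) = 5.109e+04 rad/s.
Step 2 — f₀ = ω₀/(2π) = 8132 Hz.
Step 3 — Series Q: Q = ω₀L/R = 5.109e+04·0.00252/1710 = 0.0753.
Step 4 — Bandwidth: Δω = ω₀/Q = 6.786e+05 rad/s; BW = Δω/(2π) = 1.08e+05 Hz.

(a) f₀ = 8132 Hz  (b) Q = 0.0753  (c) BW = 1.08e+05 Hz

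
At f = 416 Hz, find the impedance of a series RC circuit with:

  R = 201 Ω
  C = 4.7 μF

Step 1 — Angular frequency: ω = 2π·f = 2π·416 = 2614 rad/s.
Step 2 — Component impedances:
  R: Z = R = 201 Ω
  C: Z = 1/(jωC) = -j/(ω·C) = 0 - j81.4 Ω
Step 3 — Series combination: Z_total = R + C = 201 - j81.4 Ω = 216.9∠-22.0° Ω.

Z = 201 - j81.4 Ω = 216.9∠-22.0° Ω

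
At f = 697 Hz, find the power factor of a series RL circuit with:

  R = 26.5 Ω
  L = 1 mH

Step 1 — Angular frequency: ω = 2π·f = 2π·697 = 4379 rad/s.
Step 2 — Component impedances:
  R: Z = R = 26.5 Ω
  L: Z = jωL = j·4379·0.001 = 0 + j4.379 Ω
Step 3 — Series combination: Z_total = R + L = 26.5 + j4.379 Ω = 26.86∠9.4° Ω.
Step 4 — Power factor: PF = cos(φ) = Re(Z)/|Z| = 26.5/26.86 = 0.9866.
Step 5 — Type: Im(Z) = 4.379 ⇒ lagging (phase φ = 9.4°).

PF = 0.9866 (lagging, φ = 9.4°)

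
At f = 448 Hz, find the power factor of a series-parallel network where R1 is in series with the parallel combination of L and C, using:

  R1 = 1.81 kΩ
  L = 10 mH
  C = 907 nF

Step 1 — Angular frequency: ω = 2π·f = 2π·448 = 2815 rad/s.
Step 2 — Component impedances:
  R1: Z = R = 1810 Ω
  L: Z = jωL = j·2815·0.01 = 0 + j28.15 Ω
  C: Z = 1/(jωC) = -j/(ω·C) = 0 - j391.7 Ω
Step 3 — Parallel branch: L || C = 1/(1/L + 1/C) = 0 + j30.33 Ω.
Step 4 — Series with R1: Z_total = R1 + (L || C) = 1810 + j30.33 Ω = 1810∠1.0° Ω.
Step 5 — Power factor: PF = cos(φ) = Re(Z)/|Z| = 1810/1810.25 = 0.9999.
Step 6 — Type: Im(Z) = 30.33 ⇒ lagging (phase φ = 1.0°).

PF = 0.9999 (lagging, φ = 1.0°)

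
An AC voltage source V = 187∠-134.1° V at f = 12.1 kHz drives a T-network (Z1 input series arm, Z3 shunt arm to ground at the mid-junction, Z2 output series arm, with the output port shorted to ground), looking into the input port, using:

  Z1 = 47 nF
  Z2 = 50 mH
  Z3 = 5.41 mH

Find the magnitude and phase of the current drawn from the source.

Step 1 — Angular frequency: ω = 2π·f = 2π·1.21e+04 = 7.603e+04 rad/s.
Step 2 — Component impedances:
  Z1: Z = 1/(jωC) = -j/(ω·C) = 0 - j279.9 Ω
  Z2: Z = jωL = j·7.603e+04·0.05 = 0 + j3801 Ω
  Z3: Z = jωL = j·7.603e+04·0.00541 = 0 + j411.3 Ω
Step 3 — With the output port shorted to ground, the output series arm Z2 runs from the junction to ground; the shunt arm Z3 also runs from the junction to ground. They appear in parallel: Z3 || Z2 = 0 + j371.1 Ω.
Step 4 — Series with input arm Z1: Z_in = Z1 + (Z3 || Z2) = 0 + j91.29 Ω = 91.29∠90.0° Ω.
Step 5 — Source phasor: V = 187∠-134.1° V = -130.1 - j134.3 V.
Step 6 — Ohm's law: I = V / Z_total = (-130.1 - j134.3) / (0 + j91.29) = -1.471 + j1.426 A.
Step 7 — Convert to polar: |I| = 2.048 A, ∠I = 135.9°.

I = 2.048∠135.9° A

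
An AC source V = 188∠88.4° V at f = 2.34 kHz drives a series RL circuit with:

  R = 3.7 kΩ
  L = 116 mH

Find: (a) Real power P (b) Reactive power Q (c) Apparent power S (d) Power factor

Step 1 — Angular frequency: ω = 2π·f = 2π·2340 = 1.47e+04 rad/s.
Step 2 — Component impedances:
  R: Z = R = 3700 Ω
  L: Z = jωL = j·1.47e+04·0.116 = 0 + j1706 Ω
Step 3 — Series combination: Z_total = R + L = 3700 + j1706 Ω = 4074∠24.7° Ω.
Step 4 — Source phasor: V = 188∠88.4° V = 5.249 + j187.9 V.
Step 5 — Current: I = V / Z = 0.02048 + j0.04135 A = 0.04614∠63.7° A.
Step 6 — Complex power: S = V·I* = 7.878 + j3.632 VA.
Step 7 — Real power: P = Re(S) = 7.878 W.
Step 8 — Reactive power: Q = Im(S) = 3.632 VAR.
Step 9 — Apparent power: |S| = 8.675 VA.
Step 10 — Power factor: PF = P/|S| = 0.9082 (lagging).

(a) P = 7.878 W  (b) Q = 3.632 VAR  (c) S = 8.675 VA  (d) PF = 0.9082 (lagging)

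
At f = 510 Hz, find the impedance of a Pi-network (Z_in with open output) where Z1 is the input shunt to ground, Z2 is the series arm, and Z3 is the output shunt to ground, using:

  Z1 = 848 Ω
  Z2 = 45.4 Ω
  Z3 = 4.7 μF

Step 1 — Angular frequency: ω = 2π·f = 2π·510 = 3204 rad/s.
Step 2 — Component impedances:
  Z1: Z = R = 848 Ω
  Z2: Z = R = 45.4 Ω
  Z3: Z = 1/(jωC) = -j/(ω·C) = 0 - j66.4 Ω
Step 3 — With open output, the series arm Z2 and the output shunt Z3 appear in series to ground: Z2 + Z3 = 45.4 - j66.4 Ω.
Step 4 — Parallel with input shunt Z1: Z_in = Z1 || (Z2 + Z3) = 47.51 - j59.49 Ω = 76.14∠-51.4° Ω.

Z = 47.51 - j59.49 Ω = 76.14∠-51.4° Ω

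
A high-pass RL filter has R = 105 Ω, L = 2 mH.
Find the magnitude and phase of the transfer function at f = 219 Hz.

Step 1 — Angular frequency: ω = 2π·219 = 1376 rad/s.
Step 2 — Transfer function: H(jω) = jωL/(R + jωL).
Step 3 — Numerator jωL = j·2.752; denominator R + jωL = 105 + j2.752.
Step 4 — H = 0.0006865 + j0.02619.
Step 5 — Magnitude: |H| = 0.0262 (-31.6 dB); phase: φ = 88.5°.

|H| = 0.0262 (-31.6 dB), φ = 88.5°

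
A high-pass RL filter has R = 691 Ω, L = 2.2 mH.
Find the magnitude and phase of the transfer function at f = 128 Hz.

Step 1 — Angular frequency: ω = 2π·128 = 804.2 rad/s.
Step 2 — Transfer function: H(jω) = jωL/(R + jωL).
Step 3 — Numerator jωL = j·1.769; denominator R + jωL = 691 + j1.769.
Step 4 — H = 6.556e-06 + j0.002561.
Step 5 — Magnitude: |H| = 0.002561 (-51.8 dB); phase: φ = 89.9°.

|H| = 0.002561 (-51.8 dB), φ = 89.9°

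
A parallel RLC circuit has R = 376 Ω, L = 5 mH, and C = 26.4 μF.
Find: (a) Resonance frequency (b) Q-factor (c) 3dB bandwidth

Step 1 — Resonance: ω₀ = 1/√(LC) = 1/√(0.005·2.64e-05) = 2752 rad/s.
Step 2 — f₀ = ω₀/(2π) = 438.1 Hz.
Step 3 — Parallel Q: Q = R/(ω₀L) = 376/(2752·0.005) = 27.32.
Step 4 — Bandwidth: Δω = ω₀/Q = 100.7 rad/s; BW = Δω/(2π) = 16.03 Hz.

(a) f₀ = 438.1 Hz  (b) Q = 27.32  (c) BW = 16.03 Hz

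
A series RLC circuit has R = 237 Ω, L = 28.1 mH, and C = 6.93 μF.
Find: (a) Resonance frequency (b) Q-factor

Step 1 — Resonance condition Im(Z)=0 gives ω₀ = 1/√(LC).
Step 2 — ω₀ = 1/√(0.0281·6.93e-06) = 2266 rad/s.
Step 3 — f₀ = ω₀/(2π) = 360.7 Hz.
Step 4 — Series Q: Q = ω₀L/R = 2266·0.0281/237 = 0.2687.

(a) f₀ = 360.7 Hz  (b) Q = 0.2687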